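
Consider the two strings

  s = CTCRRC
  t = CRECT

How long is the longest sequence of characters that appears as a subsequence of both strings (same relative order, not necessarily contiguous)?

Match C [3,1] → R [4,2] → C [6,4] — 3 characters in the same relative order in both. dp[6][5] = 3 confirms this is the maximum.

3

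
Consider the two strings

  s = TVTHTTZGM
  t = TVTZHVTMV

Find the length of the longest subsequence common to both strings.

6

Let dp[i][j] be the LCS length of the first i characters of s and the first j characters of t. dp[i][j] = dp[i-1][j-1]+1 when the i-th and j-th characters match, else max(dp[i-1][j], dp[i][j-1]).
    ·  T  V  T  Z  H  V  T  M  V
 ·  0  0  0  0  0  0  0  0  0  0
 T  0  1  1  1  1  1  1  1  1  1
 V  0  1  2  2  2  2  2  2  2  2
 T  0  1  2  3  3  3  3  3  3  3
 H  0  1  2  3  3  4  4  4  4  4
 T  0  1  2  3  3  4  4  5  5  5
 T  0  1  2  3  3  4  4  5  5  5
 Z  0  1  2  3  4  4  4  5  5  5
 G  0  1  2  3  4  4  4  5  5  5
 M  0  1  2  3  4  4  4  5  6  6
dp[9][9] = 6. One LCS (by backtracking along matches): TVTHTM.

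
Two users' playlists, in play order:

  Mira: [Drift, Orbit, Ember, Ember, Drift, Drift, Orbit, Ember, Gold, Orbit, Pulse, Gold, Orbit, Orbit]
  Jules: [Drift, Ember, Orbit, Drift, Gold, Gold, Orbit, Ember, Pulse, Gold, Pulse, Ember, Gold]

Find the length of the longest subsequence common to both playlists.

8

Taking Drift (Mira #1, Jules #1), then Orbit (Mira #2, Jules #3), then Drift (Mira #5, Jules #4), then Orbit (Mira #7, Jules #7), then Ember (Mira #8, Jules #8), then Gold (Mira #9, Jules #10), then Pulse (Mira #11, Jules #11), then Gold (Mira #12, Jules #13) gives a common subsequence of length 8. The LCS DP gives dp[14][13] = 8, so this is optimal.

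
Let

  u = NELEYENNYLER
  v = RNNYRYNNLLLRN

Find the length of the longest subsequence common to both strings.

Match N at u[1]=v[3], then Y at u[5]=v[6], then N at u[7]=v[7], then N at u[8]=v[8], then L at u[10]=v[11], then R at u[12]=v[12] — 6 characters in the same relative order in both. Since dp[12][13] = 6, nothing longer is possible.

6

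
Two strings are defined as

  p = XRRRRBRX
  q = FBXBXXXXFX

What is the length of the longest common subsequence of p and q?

Match X at p[1]=q[3], B at p[6]=q[4], X at p[8]=q[10] — 3 characters in the same relative order in both. The LCS DP gives dp[8][10] = 3, so this is optimal.

3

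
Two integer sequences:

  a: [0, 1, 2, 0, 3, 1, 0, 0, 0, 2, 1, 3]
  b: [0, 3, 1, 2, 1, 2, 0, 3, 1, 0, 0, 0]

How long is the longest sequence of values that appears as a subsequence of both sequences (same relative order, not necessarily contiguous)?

9

Let dp[i][j] be the LCS length of the first i values of a and the first j values of b. dp[i][j] = dp[i-1][j-1]+1 when the i-th and j-th values match, else max(dp[i-1][j], dp[i][j-1]).
    ·  0  3  1  2  1  2  0  3  1  0  0  0
 ·  0  0  0  0  0  0  0  0  0  0  0  0  0
 0  0  1  1  1  1  1  1  1  1  1  1  1  1
 1  0  1  1  2  2  2  2  2  2  2  2  2  2
 2  0  1  1  2  3  3  3  3  3  3  3  3  3
 0  0  1  1  2  3  3  3  4  4  4  4  4  4
 3  0  1  2  2  3  3  3  4  5  5  5  5  5
 1  0  1  2  3  3  4  4  4  5  6  6  6  6
 0  0  1  2  3  3  4  4  5  5  6  7  7  7
 0  0  1  2  3  3  4  4  5  5  6  7  8  8
 0  0  1  2  3  3  4  4  5  5  6  7  8  9
 2  0  1  2  3  4  4  5  5  5  6  7  8  9
 1  0  1  2  3  4  5  5  5  5  6  7  8  9
 3  0  1  2  3  4  5  5  5  6  6  7  8  9
dp[12][12] = 9. One LCS (by backtracking along matches): 0, 1, 2, 0, 3, 1, 0, 0, 0.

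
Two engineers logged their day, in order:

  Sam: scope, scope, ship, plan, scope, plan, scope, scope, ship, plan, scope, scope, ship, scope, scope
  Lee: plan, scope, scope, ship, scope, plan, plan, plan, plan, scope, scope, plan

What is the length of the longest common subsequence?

Taking scope [1,2], scope [2,3], ship [3,4], plan [4,8], plan [6,9], scope [7,10], scope [8,11], plan [10,12] gives a common subsequence of length 8. dp[15][12] = 8 confirms this is the maximum.

8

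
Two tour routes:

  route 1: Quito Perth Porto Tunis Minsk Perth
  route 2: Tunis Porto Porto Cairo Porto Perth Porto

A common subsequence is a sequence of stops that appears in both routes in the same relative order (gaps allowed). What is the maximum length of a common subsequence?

2

Match Perth [2,6], Porto [3,7] — 2 stops in the same relative order in both. Since dp[6][7] = 2, nothing longer is possible.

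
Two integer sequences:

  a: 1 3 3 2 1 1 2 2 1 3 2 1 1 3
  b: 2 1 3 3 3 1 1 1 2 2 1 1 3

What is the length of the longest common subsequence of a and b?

10

Match 1 (a #1, b #2); then 3 (a #2, b #4); then 3 (a #3, b #5); then 1 (a #5, b #7); then 1 (a #6, b #8); then 2 (a #8, b #9); then 2 (a #11, b #10); then 1 (a #12, b #11); then 1 (a #13, b #12); then 3 (a #14, b #13) — 10 values in the same relative order in both, and the DP table's final entry dp[14][13] is also 10, so no common subsequence is longer.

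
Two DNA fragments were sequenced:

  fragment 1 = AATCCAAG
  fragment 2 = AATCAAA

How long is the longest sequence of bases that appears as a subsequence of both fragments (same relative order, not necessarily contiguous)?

6

Let dp[i][j] be the LCS length of the first i bases of fragment 1 and the first j bases of fragment 2. dp[i][j] = dp[i-1][j-1]+1 when the i-th and j-th bases match, else max(dp[i-1][j], dp[i][j-1]).
    ·  A  A  T  C  A  A  A
 ·  0  0  0  0  0  0  0  0
 A  0  1  1  1  1  1  1  1
 A  0  1  2  2  2  2  2  2
 T  0  1  2  3  3  3  3  3
 C  0  1  2  3  4  4  4  4
 C  0  1  2  3  4  4  4  4
 A  0  1  2  3  4  5  5  5
 A  0  1  2  3  4  5  6  6
 G  0  1  2  3  4  5  6  6
dp[8][7] = 6. One LCS (by backtracking along matches): AATCAA.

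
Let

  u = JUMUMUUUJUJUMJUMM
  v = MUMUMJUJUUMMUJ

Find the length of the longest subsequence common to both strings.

11

One common subsequence of length 11: U [2,2], then M [3,3], then U [4,4], then M [5,5], then J [9,6], then U [10,7], then J [11,8], then U [12,9], then U [15,10], then M [16,11], then M [17,12]. dp[17][14] = 11 confirms this is the maximum.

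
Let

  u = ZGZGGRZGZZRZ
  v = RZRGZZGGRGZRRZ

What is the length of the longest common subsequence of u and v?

10

Match Z (u #1, v #2); then G (u #2, v #4); then Z (u #3, v #6); then G (u #4, v #7); then G (u #5, v #8); then R (u #6, v #9); then G (u #8, v #10); then Z (u #9, v #11); then R (u #11, v #13); then Z (u #12, v #14) — 10 characters in the same relative order in both. Since dp[12][14] = 10, nothing longer is possible.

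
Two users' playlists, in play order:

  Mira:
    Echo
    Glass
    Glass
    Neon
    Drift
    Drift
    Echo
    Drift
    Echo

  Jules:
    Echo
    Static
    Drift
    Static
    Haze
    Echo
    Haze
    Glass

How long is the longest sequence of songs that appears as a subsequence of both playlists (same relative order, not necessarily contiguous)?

3

Pick Echo [1,1], Drift [5,3], Echo [7,6]; all 3 songs appear in both, in order. The LCS DP gives dp[9][8] = 3, so this is optimal.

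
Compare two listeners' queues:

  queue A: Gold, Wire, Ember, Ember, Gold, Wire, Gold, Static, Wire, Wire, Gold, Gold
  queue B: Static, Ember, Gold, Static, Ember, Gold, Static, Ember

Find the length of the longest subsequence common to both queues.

Pick Gold [1,3] → Ember [4,5] → Gold [7,6] → Static [8,7]; all 4 songs appear in both, in order, and the DP table's final entry dp[12][8] is also 4, so no common subsequence is longer.

4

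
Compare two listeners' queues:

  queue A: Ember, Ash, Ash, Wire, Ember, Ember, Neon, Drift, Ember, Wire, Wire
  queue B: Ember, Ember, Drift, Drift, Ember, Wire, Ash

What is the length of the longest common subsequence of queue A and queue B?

5

Match Ember [1,1]; then Ember [5,2]; then Drift [8,4]; then Ember [9,5]; then Wire [10,6] — 5 songs in the same relative order in both. dp[11][7] = 5 confirms this is the maximum.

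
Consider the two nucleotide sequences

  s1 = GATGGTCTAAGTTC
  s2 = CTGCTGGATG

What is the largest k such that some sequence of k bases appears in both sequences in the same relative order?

6

One common subsequence of length 6: G [1,3] → T [3,5] → G [4,6] → G [5,7] → T [8,9] → G [11,10]. dp[14][10] = 6 confirms this is the maximum.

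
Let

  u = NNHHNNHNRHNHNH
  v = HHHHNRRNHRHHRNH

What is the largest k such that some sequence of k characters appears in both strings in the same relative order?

Match H (u #3, v #3) → H (u #4, v #4) → N (u #5, v #5) → N (u #6, v #8) → H (u #7, v #9) → R (u #9, v #10) → H (u #10, v #11) → H (u #12, v #12) → N (u #13, v #14) → H (u #14, v #15) — 10 characters in the same relative order in both, and the DP table's final entry dp[14][15] is also 10, so no common subsequence is longer.

10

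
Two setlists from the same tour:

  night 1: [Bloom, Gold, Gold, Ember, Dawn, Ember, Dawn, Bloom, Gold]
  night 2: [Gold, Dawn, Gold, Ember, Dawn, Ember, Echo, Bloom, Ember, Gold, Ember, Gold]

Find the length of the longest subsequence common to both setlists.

7

Pick Gold [2,1]; then Gold [3,3]; then Ember [4,4]; then Dawn [5,5]; then Ember [6,6]; then Bloom [8,8]; then Gold [9,12]; all 7 songs appear in both, in order. The LCS DP gives dp[9][12] = 7, so this is optimal.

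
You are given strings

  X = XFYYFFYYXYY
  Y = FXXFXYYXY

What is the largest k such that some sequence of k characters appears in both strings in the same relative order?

Pick X (X #1, Y #3), then F (X #2, Y #4), then Y (X #7, Y #6), then Y (X #8, Y #7), then X (X #9, Y #8), then Y (X #11, Y #9); all 6 characters appear in both, in order. The LCS DP gives dp[11][9] = 6, so this is optimal.

6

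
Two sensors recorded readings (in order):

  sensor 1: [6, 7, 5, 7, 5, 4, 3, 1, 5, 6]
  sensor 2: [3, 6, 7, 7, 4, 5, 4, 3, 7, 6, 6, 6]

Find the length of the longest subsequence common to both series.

7

Let dp[i][j] be the LCS length of the first i values of sensor 1 and the first j values of sensor 2. dp[i][j] = dp[i-1][j-1]+1 when the i-th and j-th values match, else max(dp[i-1][j], dp[i][j-1]).
    ·  3  6  7  7  4  5  4  3  7  6  6  6
 ·  0  0  0  0  0  0  0  0  0  0  0  0  0
 6  0  0  1  1  1  1  1  1  1  1  1  1  1
 7  0  0  1  2  2  2  2  2  2  2  2  2  2
 5  0  0  1  2  2  2  3  3  3  3  3  3  3
 7  0  0  1  2  3  3  3  3  3  4  4  4  4
 5  0  0  1  2  3  3  4  4  4  4  4  4  4
 4  0  0  1  2  3  4  4  5  5  5  5  5  5
 3  0  1  1  2  3  4  4  5  6  6  6  6  6
 1  0  1  1  2  3  4  4  5  6  6  6  6  6
 5  0  1  1  2  3  4  5  5  6  6  6  6  6
 6  0  1  2  2  3  4  5  5  6  6  7  7  7
dp[10][12] = 7. One LCS (by backtracking along matches): 6, 7, 7, 5, 4, 3, 6.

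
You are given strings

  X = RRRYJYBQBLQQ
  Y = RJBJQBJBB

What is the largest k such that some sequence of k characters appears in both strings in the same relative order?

5

Pick R [3,1] → J [5,2] → B [7,3] → Q [8,5] → B [9,9]; all 5 characters appear in both, in order. The LCS DP gives dp[12][9] = 5, so this is optimal.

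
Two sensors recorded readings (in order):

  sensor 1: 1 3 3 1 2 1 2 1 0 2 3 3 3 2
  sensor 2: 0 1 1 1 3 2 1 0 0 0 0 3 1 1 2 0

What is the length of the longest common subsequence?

Match 1 (sensor 1 #1, sensor 2 #2), then 1 (sensor 1 #4, sensor 2 #3), then 1 (sensor 1 #6, sensor 2 #4), then 2 (sensor 1 #7, sensor 2 #6), then 1 (sensor 1 #8, sensor 2 #7), then 0 (sensor 1 #9, sensor 2 #11), then 3 (sensor 1 #11, sensor 2 #12), then 2 (sensor 1 #14, sensor 2 #15) — 8 values in the same relative order in both. dp[14][16] = 8 confirms this is the maximum.

8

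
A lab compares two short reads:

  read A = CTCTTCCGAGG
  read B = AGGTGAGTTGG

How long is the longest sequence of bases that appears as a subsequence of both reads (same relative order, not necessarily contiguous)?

5

Match T [2,4]; then T [4,8]; then T [5,9]; then G [10,10]; then G [11,11] — 5 bases in the same relative order in both. Since dp[11][11] = 5, nothing longer is possible.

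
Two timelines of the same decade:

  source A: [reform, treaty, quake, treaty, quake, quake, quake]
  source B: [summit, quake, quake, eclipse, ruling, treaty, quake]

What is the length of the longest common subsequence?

3

Taking quake [3,3] → treaty [4,6] → quake [7,7] gives a common subsequence of length 3. dp[7][7] = 3 confirms this is the maximum.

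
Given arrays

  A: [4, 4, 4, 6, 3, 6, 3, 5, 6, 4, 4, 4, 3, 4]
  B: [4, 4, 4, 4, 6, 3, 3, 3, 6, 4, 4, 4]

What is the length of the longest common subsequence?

Pick 4 (A #1, B #2), then 4 (A #2, B #3), then 4 (A #3, B #4), then 6 (A #4, B #5), then 3 (A #5, B #7), then 3 (A #7, B #8), then 6 (A #9, B #9), then 4 (A #11, B #10), then 4 (A #12, B #11), then 4 (A #14, B #12); all 10 values appear in both, in order. dp[14][12] = 10 confirms this is the maximum.

10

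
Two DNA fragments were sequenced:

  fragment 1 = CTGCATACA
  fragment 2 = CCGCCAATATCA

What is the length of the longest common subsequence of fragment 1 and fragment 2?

Match C (fragment 1 #1, fragment 2 #2), then G (fragment 1 #3, fragment 2 #3), then C (fragment 1 #4, fragment 2 #5), then A (fragment 1 #5, fragment 2 #7), then T (fragment 1 #6, fragment 2 #8), then A (fragment 1 #7, fragment 2 #9), then C (fragment 1 #8, fragment 2 #11), then A (fragment 1 #9, fragment 2 #12) — 8 bases in the same relative order in both, and the DP table's final entry dp[9][12] is also 8, so no common subsequence is longer.

8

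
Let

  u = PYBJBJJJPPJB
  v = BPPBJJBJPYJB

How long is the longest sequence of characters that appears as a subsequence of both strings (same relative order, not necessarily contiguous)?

Let dp[i][j] be the LCS length of the first i characters of u and the first j characters of v. dp[i][j] = dp[i-1][j-1]+1 when the i-th and j-th characters match, else max(dp[i-1][j], dp[i][j-1]).
    ·  B  P  P  B  J  J  B  J  P  Y  J  B
 ·  0  0  0  0  0  0  0  0  0  0  0  0  0
 P  0  0  1  1  1  1  1  1  1  1  1  1  1
 Y  0  0  1  1  1  1  1  1  1  1  2  2  2
 B  0  1  1  1  2  2  2  2  2  2  2  2  3
 J  0  1  1  1  2  3  3  3  3  3  3  3  3
 B  0  1  1  1  2  3  3  4  4  4  4  4  4
 J  0  1  1  1  2  3  4  4  5  5  5  5  5
 J  0  1  1  1  2  3  4  4  5  5  5  6  6
 J  0  1  1  1  2  3  4  4  5  5  5  6  6
 P  0  1  2  2  2  3  4  4  5  6  6  6  6
 P  0  1  2  3  3  3  4  4  5  6  6  6  6
 J  0  1  2  3  3  4  4  4  5  6  6  7  7
 B  0  1  2  3  4  4  4  5  5  6  6  7  8
dp[12][12] = 8. One LCS (by backtracking along matches): PBJBJPJB.

8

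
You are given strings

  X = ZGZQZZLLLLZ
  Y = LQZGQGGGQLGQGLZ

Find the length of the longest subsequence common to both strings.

One common subsequence of length 6: Z at X[1]=Y[3] → G at X[2]=Y[8] → Q at X[4]=Y[9] → L at X[7]=Y[10] → L at X[10]=Y[14] → Z at X[11]=Y[15]. The LCS DP gives dp[11][15] = 6, so this is optimal.

6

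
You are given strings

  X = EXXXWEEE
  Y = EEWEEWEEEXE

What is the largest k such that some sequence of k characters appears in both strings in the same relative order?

Let dp[i][j] be the LCS length of the first i characters of X and the first j characters of Y. dp[i][j] = dp[i-1][j-1]+1 when the i-th and j-th characters match, else max(dp[i-1][j], dp[i][j-1]).
    ·  E  E  W  E  E  W  E  E  E  X  E
 ·  0  0  0  0  0  0  0  0  0  0  0  0
 E  0  1  1  1  1  1  1  1  1  1  1  1
 X  0  1  1  1  1  1  1  1  1  1  2  2
 X  0  1  1  1  1  1  1  1  1  1  2  2
 X  0  1  1  1  1  1  1  1  1  1  2  2
 W  0  1  1  2  2  2  2  2  2  2  2  2
 E  0  1  2  2  3  3  3  3  3  3  3  3
 E  0  1  2  2  3  4  4  4  4  4  4  4
 E  0  1  2  2  3  4  4  5  5  5  5  5
dp[8][11] = 5. One LCS (by backtracking along matches): EWEEE.

5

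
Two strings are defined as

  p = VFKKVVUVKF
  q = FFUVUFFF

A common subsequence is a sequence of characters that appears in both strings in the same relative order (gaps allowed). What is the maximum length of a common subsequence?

4

Pick F [2,2]; then V [6,4]; then U [7,5]; then F [10,8]; all 4 characters appear in both, in order. dp[10][8] = 4 confirms this is the maximum.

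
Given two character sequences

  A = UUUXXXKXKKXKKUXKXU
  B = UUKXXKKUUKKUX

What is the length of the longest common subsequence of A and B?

Pick U (A #1, B #1), then U (A #2, B #2), then X (A #5, B #4), then X (A #6, B #5), then K (A #7, B #6), then K (A #9, B #7), then K (A #12, B #10), then K (A #13, B #11), then U (A #14, B #12), then X (A #17, B #13); all 10 characters appear in both, in order. Since dp[18][13] = 10, nothing longer is possible.

10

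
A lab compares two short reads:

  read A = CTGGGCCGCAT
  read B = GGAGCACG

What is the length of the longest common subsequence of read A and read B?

Let dp[i][j] be the LCS length of the first i bases of read A and the first j bases of read B. dp[i][j] = dp[i-1][j-1]+1 when the i-th and j-th bases match, else max(dp[i-1][j], dp[i][j-1]).
    ·  G  G  A  G  C  A  C  G
 ·  0  0  0  0  0  0  0  0  0
 C  0  0  0  0  0  1  1  1  1
 T  0  0  0  0  0  1  1  1  1
 G  0  1  1  1  1  1  1  1  2
 G  0  1  2  2  2  2  2  2  2
 G  0  1  2  2  3  3  3  3  3
 C  0  1  2  2  3  4  4  4  4
 C  0  1  2  2  3  4  4  5  5
 G  0  1  2  2  3  4  4  5  6
 C  0  1  2  2  3  4  4  5  6
 A  0  1  2  3  3  4  5  5  6
 T  0  1  2  3  3  4  5  5  6
dp[11][8] = 6. One LCS (by backtracking along matches): GGGCCG.

6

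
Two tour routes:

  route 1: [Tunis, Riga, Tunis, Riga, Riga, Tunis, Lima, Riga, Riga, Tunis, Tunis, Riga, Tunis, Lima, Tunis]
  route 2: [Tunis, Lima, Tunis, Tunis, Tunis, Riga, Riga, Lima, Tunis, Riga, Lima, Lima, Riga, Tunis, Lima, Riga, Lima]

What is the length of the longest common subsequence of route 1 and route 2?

Pick Tunis [1,4], then Tunis [3,5], then Riga [4,6], then Riga [5,7], then Tunis [6,9], then Lima [7,12], then Riga [9,13], then Tunis [10,14], then Riga [12,16], then Lima [14,17]; all 10 stops appear in both, in order. The LCS DP gives dp[15][17] = 10, so this is optimal.

10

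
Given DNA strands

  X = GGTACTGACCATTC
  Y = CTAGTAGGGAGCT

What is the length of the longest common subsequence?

Taking G at X[2]=Y[4]; then T at X[3]=Y[5]; then A at X[4]=Y[6]; then G at X[7]=Y[9]; then A at X[8]=Y[10]; then C at X[10]=Y[12]; then T at X[13]=Y[13] gives a common subsequence of length 7, and the DP table's final entry dp[14][13] is also 7, so no common subsequence is longer.

7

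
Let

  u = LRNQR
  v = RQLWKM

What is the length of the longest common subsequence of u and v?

Pick R (u #2, v #1), Q (u #4, v #2); all 2 characters appear in both, in order, and the DP table's final entry dp[5][6] is also 2, so no common subsequence is longer.

2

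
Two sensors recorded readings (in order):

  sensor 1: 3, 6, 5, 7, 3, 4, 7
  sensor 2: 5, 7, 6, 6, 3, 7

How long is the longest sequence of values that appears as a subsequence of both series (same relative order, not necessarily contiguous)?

4

Let dp[i][j] be the LCS length of the first i values of sensor 1 and the first j values of sensor 2. dp[i][j] = dp[i-1][j-1]+1 when the i-th and j-th values match, else max(dp[i-1][j], dp[i][j-1]).
    ·  5  7  6  6  3  7
 ·  0  0  0  0  0  0  0
 3  0  0  0  0  0  1  1
 6  0  0  0  1  1  1  1
 5  0  1  1  1  1  1  1
 7  0  1  2  2  2  2  2
 3  0  1  2  2  2  3  3
 4  0  1  2  2  2  3  3
 7  0  1  2  2  2  3  4
dp[7][6] = 4. One LCS (by backtracking along matches): 5, 7, 3, 7.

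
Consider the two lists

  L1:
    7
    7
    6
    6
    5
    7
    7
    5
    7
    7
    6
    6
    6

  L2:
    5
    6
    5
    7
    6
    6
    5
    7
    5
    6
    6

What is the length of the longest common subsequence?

Let dp[i][j] be the LCS length of the first i values of L1 and the first j values of L2. dp[i][j] = dp[i-1][j-1]+1 when the i-th and j-th values match, else max(dp[i-1][j], dp[i][j-1]).
    ·  5  6  5  7  6  6  5  7  5  6  6
 ·  0  0  0  0  0  0  0  0  0  0  0  0
 7  0  0  0  0  1  1  1  1  1  1  1  1
 7  0  0  0  0  1  1  1  1  2  2  2  2
 6  0  0  1  1  1  2  2  2  2  2  3  3
 6  0  0  1  1  1  2  3  3  3  3  3  4
 5  0  1  1  2  2  2  3  4  4  4  4  4
 7  0  1  1  2  3  3  3  4  5  5  5  5
 7  0  1  1  2  3  3  3  4  5  5  5  5
 5  0  1  1  2  3  3  3  4  5  6  6  6
 7  0  1  1  2  3  3  3  4  5  6  6  6
 7  0  1  1  2  3  3  3  4  5  6  6  6
 6  0  1  2  2  3  4  4  4  5  6  7  7
 6  0  1  2  2  3  4  5  5  5  6  7  8
 6  0  1  2  2  3  4  5  5  5  6  7  8
dp[13][11] = 8. One LCS (by backtracking along matches): 7, 6, 6, 5, 7, 5, 6, 6.

8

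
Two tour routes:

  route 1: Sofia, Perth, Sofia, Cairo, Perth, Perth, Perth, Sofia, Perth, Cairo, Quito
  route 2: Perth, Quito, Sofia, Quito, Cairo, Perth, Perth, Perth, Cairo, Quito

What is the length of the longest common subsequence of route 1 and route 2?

8

Pick Perth [2,1], then Sofia [3,3], then Cairo [4,5], then Perth [6,6], then Perth [7,7], then Perth [9,8], then Cairo [10,9], then Quito [11,10]; all 8 stops appear in both, in order, and the DP table's final entry dp[11][10] is also 8, so no common subsequence is longer.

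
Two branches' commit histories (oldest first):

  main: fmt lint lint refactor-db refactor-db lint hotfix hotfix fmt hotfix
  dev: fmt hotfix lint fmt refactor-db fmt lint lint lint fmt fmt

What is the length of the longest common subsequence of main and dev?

5

Taking fmt at main[1]=dev[6], lint at main[2]=dev[7], lint at main[3]=dev[8], lint at main[6]=dev[9], fmt at main[9]=dev[11] gives a common subsequence of length 5. Since dp[10][11] = 5, nothing longer is possible.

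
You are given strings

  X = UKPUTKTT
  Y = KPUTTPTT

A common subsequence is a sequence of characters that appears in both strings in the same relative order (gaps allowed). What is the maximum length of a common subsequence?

6

Let dp[i][j] be the LCS length of the first i characters of X and the first j characters of Y. dp[i][j] = dp[i-1][j-1]+1 when the i-th and j-th characters match, else max(dp[i-1][j], dp[i][j-1]).
    ·  K  P  U  T  T  P  T  T
 ·  0  0  0  0  0  0  0  0  0
 U  0  0  0  1  1  1  1  1  1
 K  0  1  1  1  1  1  1  1  1
 P  0  1  2  2  2  2  2  2  2
 U  0  1  2  3  3  3  3  3  3
 T  0  1  2  3  4  4  4  4  4
 K  0  1  2  3  4  4  4  4  4
 T  0  1  2  3  4  5  5  5  5
 T  0  1  2  3  4  5  5  6  6
dp[8][8] = 6. One LCS (by backtracking along matches): KPUTTT.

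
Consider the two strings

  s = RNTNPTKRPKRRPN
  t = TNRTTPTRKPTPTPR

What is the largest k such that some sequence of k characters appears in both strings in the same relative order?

7

Match R at s[1]=t[3]; then T at s[3]=t[5]; then P at s[5]=t[6]; then T at s[6]=t[7]; then K at s[7]=t[9]; then P at s[9]=t[14]; then R at s[12]=t[15] — 7 characters in the same relative order in both, and the DP table's final entry dp[14][15] is also 7, so no common subsequence is longer.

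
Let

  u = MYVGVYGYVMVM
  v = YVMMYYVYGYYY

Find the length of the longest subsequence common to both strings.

6

Pick M at u[1]=v[4], Y at u[2]=v[6], V at u[3]=v[7], G at u[4]=v[9], Y at u[6]=v[11], Y at u[8]=v[12]; all 6 characters appear in both, in order. The LCS DP gives dp[12][12] = 6, so this is optimal.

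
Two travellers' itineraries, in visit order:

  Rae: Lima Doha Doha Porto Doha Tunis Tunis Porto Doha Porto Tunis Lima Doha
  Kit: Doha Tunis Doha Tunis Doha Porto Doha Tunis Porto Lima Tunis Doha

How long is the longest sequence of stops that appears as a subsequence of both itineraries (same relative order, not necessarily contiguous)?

One common subsequence of length 8: Doha (Rae #2, Kit #3) → Doha (Rae #3, Kit #5) → Porto (Rae #4, Kit #6) → Doha (Rae #5, Kit #7) → Tunis (Rae #7, Kit #8) → Porto (Rae #8, Kit #9) → Tunis (Rae #11, Kit #11) → Doha (Rae #13, Kit #12). Since dp[13][12] = 8, nothing longer is possible.

8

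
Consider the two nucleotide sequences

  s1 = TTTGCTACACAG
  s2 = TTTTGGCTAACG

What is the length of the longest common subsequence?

10

Pick T (s1 #1, s2 #2); then T (s1 #2, s2 #3); then T (s1 #3, s2 #4); then G (s1 #4, s2 #6); then C (s1 #5, s2 #7); then T (s1 #6, s2 #8); then A (s1 #7, s2 #9); then A (s1 #9, s2 #10); then C (s1 #10, s2 #11); then G (s1 #12, s2 #12); all 10 bases appear in both, in order. Since dp[12][12] = 10, nothing longer is possible.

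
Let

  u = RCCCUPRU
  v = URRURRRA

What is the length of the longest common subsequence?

One common subsequence of length 3: R [1,3], U [5,4], R [7,7]. Since dp[8][8] = 3, nothing longer is possible.

3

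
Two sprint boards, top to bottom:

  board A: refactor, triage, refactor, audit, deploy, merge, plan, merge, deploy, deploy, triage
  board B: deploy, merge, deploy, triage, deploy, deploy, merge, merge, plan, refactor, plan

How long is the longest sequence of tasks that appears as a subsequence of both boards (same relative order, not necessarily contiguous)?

One common subsequence of length 4: triage [2,4], then deploy [5,6], then merge [6,8], then plan [7,11], and the DP table's final entry dp[11][11] is also 4, so no common subsequence is longer.

4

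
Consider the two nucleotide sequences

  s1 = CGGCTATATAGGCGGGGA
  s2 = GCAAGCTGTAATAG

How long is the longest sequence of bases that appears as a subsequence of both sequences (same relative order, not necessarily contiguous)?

One common subsequence of length 9: C at s1[1]=s2[2]; then G at s1[2]=s2[5]; then G at s1[3]=s2[8]; then T at s1[5]=s2[9]; then A at s1[6]=s2[10]; then A at s1[8]=s2[11]; then T at s1[9]=s2[12]; then A at s1[10]=s2[13]; then G at s1[17]=s2[14]. The LCS DP gives dp[18][14] = 9, so this is optimal.

9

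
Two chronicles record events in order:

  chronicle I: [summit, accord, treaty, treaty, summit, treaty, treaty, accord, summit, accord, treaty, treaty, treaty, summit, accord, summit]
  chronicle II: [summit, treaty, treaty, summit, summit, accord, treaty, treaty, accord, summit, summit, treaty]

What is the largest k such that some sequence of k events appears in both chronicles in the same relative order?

10

Taking summit [1,1], then treaty [3,2], then treaty [4,3], then summit [5,4], then summit [9,5], then accord [10,6], then treaty [11,7], then treaty [12,8], then summit [14,10], then summit [16,11] gives a common subsequence of length 10. The LCS DP gives dp[16][12] = 10, so this is optimal.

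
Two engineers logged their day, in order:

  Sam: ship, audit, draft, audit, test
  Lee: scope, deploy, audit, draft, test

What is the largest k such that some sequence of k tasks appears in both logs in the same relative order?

3

One common subsequence of length 3: audit (Sam #2, Lee #3), then draft (Sam #3, Lee #4), then test (Sam #5, Lee #5), and the DP table's final entry dp[5][5] is also 3, so no common subsequence is longer.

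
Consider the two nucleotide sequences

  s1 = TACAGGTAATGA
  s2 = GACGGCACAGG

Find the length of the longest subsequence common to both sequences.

Pick A [2,2], then C [3,3], then G [5,4], then G [6,5], then A [8,7], then A [9,9], then G [11,11]; all 7 bases appear in both, in order. The LCS DP gives dp[12][11] = 7, so this is optimal.

7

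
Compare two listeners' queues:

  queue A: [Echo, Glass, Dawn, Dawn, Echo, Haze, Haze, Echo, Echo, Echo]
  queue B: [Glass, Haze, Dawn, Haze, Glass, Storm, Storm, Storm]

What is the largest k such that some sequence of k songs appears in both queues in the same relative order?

One common subsequence of length 3: Glass (queue A #2, queue B #1), Dawn (queue A #4, queue B #3), Haze (queue A #6, queue B #4). The LCS DP gives dp[10][8] = 3, so this is optimal.

3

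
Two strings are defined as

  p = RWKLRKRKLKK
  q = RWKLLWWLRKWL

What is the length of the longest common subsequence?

7

Match R (p #1, q #1) → W (p #2, q #2) → K (p #3, q #3) → L (p #4, q #8) → R (p #5, q #9) → K (p #6, q #10) → L (p #9, q #12) — 7 characters in the same relative order in both. dp[11][12] = 7 confirms this is the maximum.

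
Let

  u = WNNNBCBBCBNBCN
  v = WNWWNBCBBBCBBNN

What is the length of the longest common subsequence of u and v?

Taking W [1,1], N [2,2], N [4,5], B [5,6], C [6,7], B [7,9], B [8,10], C [9,11], B [10,13], N [11,14], N [14,15] gives a common subsequence of length 11. The LCS DP gives dp[14][15] = 11, so this is optimal.

11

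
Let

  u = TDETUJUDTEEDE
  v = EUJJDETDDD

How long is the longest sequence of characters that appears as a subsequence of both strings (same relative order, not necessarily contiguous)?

6

One common subsequence of length 6: E at u[3]=v[1], U at u[5]=v[2], J at u[6]=v[4], D at u[8]=v[5], T at u[9]=v[7], D at u[12]=v[10], and the DP table's final entry dp[13][10] is also 6, so no common subsequence is longer.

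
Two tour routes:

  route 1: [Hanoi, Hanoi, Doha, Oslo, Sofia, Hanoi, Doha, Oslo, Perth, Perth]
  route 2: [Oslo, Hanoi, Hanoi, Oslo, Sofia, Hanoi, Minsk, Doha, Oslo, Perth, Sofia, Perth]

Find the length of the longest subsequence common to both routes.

9

One common subsequence of length 9: Hanoi [1,2], then Hanoi [2,3], then Oslo [4,4], then Sofia [5,5], then Hanoi [6,6], then Doha [7,8], then Oslo [8,9], then Perth [9,10], then Perth [10,12]. The LCS DP gives dp[10][12] = 9, so this is optimal.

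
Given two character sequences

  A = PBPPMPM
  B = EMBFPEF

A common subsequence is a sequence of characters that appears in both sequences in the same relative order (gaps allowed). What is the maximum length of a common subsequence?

Let dp[i][j] be the LCS length of the first i characters of A and the first j characters of B. dp[i][j] = dp[i-1][j-1]+1 when the i-th and j-th characters match, else max(dp[i-1][j], dp[i][j-1]).
    ·  E  M  B  F  P  E  F
 ·  0  0  0  0  0  0  0  0
 P  0  0  0  0  0  1  1  1
 B  0  0  0  1  1  1  1  1
 P  0  0  0  1  1  2  2  2
 P  0  0  0  1  1  2  2  2
 M  0  0  1  1  1  2  2  2
 P  0  0  1  1  1  2  2  2
 M  0  0  1  1  1  2  2  2
dp[7][7] = 2. One LCS (by backtracking along matches): BP.

2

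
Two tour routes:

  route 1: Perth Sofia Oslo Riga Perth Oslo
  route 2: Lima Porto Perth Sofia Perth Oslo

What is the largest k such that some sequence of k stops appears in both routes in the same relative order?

4

Taking Perth [1,3], Sofia [2,4], Perth [5,5], Oslo [6,6] gives a common subsequence of length 4. Since dp[6][6] = 4, nothing longer is possible.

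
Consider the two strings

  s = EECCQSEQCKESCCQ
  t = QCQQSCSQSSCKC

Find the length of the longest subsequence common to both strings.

Pick C [3,2], C [4,6], Q [5,8], S [6,10], C [9,11], K [10,12], C [14,13]; all 7 characters appear in both, in order. dp[15][13] = 7 confirms this is the maximum.

7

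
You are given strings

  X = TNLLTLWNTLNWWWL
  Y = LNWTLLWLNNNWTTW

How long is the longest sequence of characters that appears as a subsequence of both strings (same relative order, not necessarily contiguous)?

One common subsequence of length 8: T at X[1]=Y[4] → L at X[3]=Y[5] → L at X[4]=Y[6] → L at X[6]=Y[8] → N at X[8]=Y[10] → N at X[11]=Y[11] → W at X[12]=Y[12] → W at X[14]=Y[15]. dp[15][15] = 8 confirms this is the maximum.

8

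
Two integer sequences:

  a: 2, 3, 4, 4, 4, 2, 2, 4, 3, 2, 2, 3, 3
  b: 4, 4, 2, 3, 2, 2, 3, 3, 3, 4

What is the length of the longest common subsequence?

8

Match 4 [4,1], then 4 [5,2], then 2 [7,3], then 3 [9,4], then 2 [10,5], then 2 [11,6], then 3 [12,8], then 3 [13,9] — 8 values in the same relative order in both. dp[13][10] = 8 confirms this is the maximum.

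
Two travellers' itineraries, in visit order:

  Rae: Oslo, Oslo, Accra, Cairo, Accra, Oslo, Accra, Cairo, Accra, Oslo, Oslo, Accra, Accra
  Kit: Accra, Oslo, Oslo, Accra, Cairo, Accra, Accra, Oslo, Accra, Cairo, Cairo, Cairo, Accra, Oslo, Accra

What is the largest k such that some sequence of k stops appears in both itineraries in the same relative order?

11

Taking Oslo [1,2], then Oslo [2,3], then Accra [3,4], then Cairo [4,5], then Accra [5,7], then Oslo [6,8], then Accra [7,9], then Cairo [8,12], then Accra [9,13], then Oslo [11,14], then Accra [13,15] gives a common subsequence of length 11, and the DP table's final entry dp[13][15] is also 11, so no common subsequence is longer.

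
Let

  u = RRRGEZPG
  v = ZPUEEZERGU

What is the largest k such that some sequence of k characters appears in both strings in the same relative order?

3

Let dp[i][j] be the LCS length of the first i characters of u and the first j characters of v. dp[i][j] = dp[i-1][j-1]+1 when the i-th and j-th characters match, else max(dp[i-1][j], dp[i][j-1]).
    ·  Z  P  U  E  E  Z  E  R  G  U
 ·  0  0  0  0  0  0  0  0  0  0  0
 R  0  0  0  0  0  0  0  0  1  1  1
 R  0  0  0  0  0  0  0  0  1  1  1
 R  0  0  0  0  0  0  0  0  1  1  1
 G  0  0  0  0  0  0  0  0  1  2  2
 E  0  0  0  0  1  1  1  1  1  2  2
 Z  0  1  1  1  1  1  2  2  2  2  2
 P  0  1  2  2  2  2  2  2  2  2  2
 G  0  1  2  2  2  2  2  2  2  3  3
dp[8][10] = 3. One LCS (by backtracking along matches): EZG.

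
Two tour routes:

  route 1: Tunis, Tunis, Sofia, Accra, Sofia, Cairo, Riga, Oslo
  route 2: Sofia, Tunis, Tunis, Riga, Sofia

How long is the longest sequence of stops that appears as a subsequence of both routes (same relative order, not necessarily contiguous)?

3

Match Tunis [1,2]; then Tunis [2,3]; then Sofia [5,5] — 3 stops in the same relative order in both. Since dp[8][5] = 3, nothing longer is possible.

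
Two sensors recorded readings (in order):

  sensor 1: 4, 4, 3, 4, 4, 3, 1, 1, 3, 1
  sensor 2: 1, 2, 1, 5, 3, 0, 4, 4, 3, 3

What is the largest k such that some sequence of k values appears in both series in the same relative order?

5

One common subsequence of length 5: 3 (sensor 1 #3, sensor 2 #5); then 4 (sensor 1 #4, sensor 2 #7); then 4 (sensor 1 #5, sensor 2 #8); then 3 (sensor 1 #6, sensor 2 #9); then 3 (sensor 1 #9, sensor 2 #10). The LCS DP gives dp[10][10] = 5, so this is optimal.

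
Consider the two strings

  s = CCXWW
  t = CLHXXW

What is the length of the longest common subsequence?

3

Pick C at s[1]=t[1], then X at s[3]=t[5], then W at s[5]=t[6]; all 3 characters appear in both, in order. The LCS DP gives dp[5][6] = 3, so this is optimal.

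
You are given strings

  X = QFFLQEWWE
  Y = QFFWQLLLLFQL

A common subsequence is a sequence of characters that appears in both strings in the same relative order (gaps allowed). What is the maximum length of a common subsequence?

Match Q at X[1]=Y[1], F at X[2]=Y[2], F at X[3]=Y[3], L at X[4]=Y[9], Q at X[5]=Y[11] — 5 characters in the same relative order in both. dp[9][12] = 5 confirms this is the maximum.

5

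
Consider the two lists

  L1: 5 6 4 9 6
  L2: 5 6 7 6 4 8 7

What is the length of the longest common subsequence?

3

Pick 5 at L1[1]=L2[1], 6 at L1[2]=L2[4], 4 at L1[3]=L2[5]; all 3 values appear in both, in order. dp[5][7] = 3 confirms this is the maximum.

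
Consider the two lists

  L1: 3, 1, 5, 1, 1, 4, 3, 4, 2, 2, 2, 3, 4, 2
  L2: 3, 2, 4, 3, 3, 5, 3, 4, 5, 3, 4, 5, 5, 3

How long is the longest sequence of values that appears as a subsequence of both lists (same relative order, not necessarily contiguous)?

Taking 3 at L1[1]=L2[5], 5 at L1[3]=L2[6], 4 at L1[6]=L2[8], 3 at L1[7]=L2[10], 4 at L1[8]=L2[11], 3 at L1[12]=L2[14] gives a common subsequence of length 6. dp[14][14] = 6 confirms this is the maximum.

6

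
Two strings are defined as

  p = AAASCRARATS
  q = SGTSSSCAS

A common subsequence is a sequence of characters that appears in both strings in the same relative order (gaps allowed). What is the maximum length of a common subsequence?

Let dp[i][j] be the LCS length of the first i characters of p and the first j characters of q. dp[i][j] = dp[i-1][j-1]+1 when the i-th and j-th characters match, else max(dp[i-1][j], dp[i][j-1]).
    ·  S  G  T  S  S  S  C  A  S
 ·  0  0  0  0  0  0  0  0  0  0
 A  0  0  0  0  0  0  0  0  1  1
 A  0  0  0  0  0  0  0  0  1  1
 A  0  0  0  0  0  0  0  0  1  1
 S  0  1  1  1  1  1  1  1  1  2
 C  0  1  1  1  1  1  1  2  2  2
 R  0  1  1  1  1  1  1  2  2  2
 A  0  1  1  1  1  1  1  2  3  3
 R  0  1  1  1  1  1  1  2  3  3
 A  0  1  1  1  1  1  1  2  3  3
 T  0  1  1  2  2  2  2  2  3  3
 S  0  1  1  2  3  3  3  3  3  4
dp[11][9] = 4. One LCS (by backtracking along matches): SCAS.

4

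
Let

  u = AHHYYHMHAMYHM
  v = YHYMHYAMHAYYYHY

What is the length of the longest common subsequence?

8

One common subsequence of length 8: H (u #2, v #2) → H (u #3, v #5) → Y (u #4, v #6) → M (u #7, v #8) → H (u #8, v #9) → A (u #9, v #10) → Y (u #11, v #13) → H (u #12, v #14). The LCS DP gives dp[13][15] = 8, so this is optimal.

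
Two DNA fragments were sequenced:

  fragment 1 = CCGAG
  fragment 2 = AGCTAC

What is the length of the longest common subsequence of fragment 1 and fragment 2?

2

Pick C (fragment 1 #1, fragment 2 #3); then C (fragment 1 #2, fragment 2 #6); all 2 bases appear in both, in order. Since dp[5][6] = 2, nothing longer is possible.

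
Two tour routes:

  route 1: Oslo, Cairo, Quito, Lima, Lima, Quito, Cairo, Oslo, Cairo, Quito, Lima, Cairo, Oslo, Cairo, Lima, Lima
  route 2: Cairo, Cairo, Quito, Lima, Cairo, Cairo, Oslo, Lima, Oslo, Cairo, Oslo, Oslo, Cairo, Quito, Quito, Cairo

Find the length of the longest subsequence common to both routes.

9

One common subsequence of length 9: Cairo at route 1[2]=route 2[2], then Quito at route 1[3]=route 2[3], then Lima at route 1[4]=route 2[4], then Lima at route 1[5]=route 2[8], then Cairo at route 1[7]=route 2[10], then Oslo at route 1[8]=route 2[12], then Cairo at route 1[9]=route 2[13], then Quito at route 1[10]=route 2[15], then Cairo at route 1[14]=route 2[16], and the DP table's final entry dp[16][16] is also 9, so no common subsequence is longer.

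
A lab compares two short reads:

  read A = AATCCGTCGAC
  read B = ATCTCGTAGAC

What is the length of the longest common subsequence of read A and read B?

9

Pick A at read A[2]=read B[1]; then T at read A[3]=read B[2]; then C at read A[4]=read B[3]; then C at read A[5]=read B[5]; then G at read A[6]=read B[6]; then T at read A[7]=read B[7]; then G at read A[9]=read B[9]; then A at read A[10]=read B[10]; then C at read A[11]=read B[11]; all 9 bases appear in both, in order. The LCS DP gives dp[11][11] = 9, so this is optimal.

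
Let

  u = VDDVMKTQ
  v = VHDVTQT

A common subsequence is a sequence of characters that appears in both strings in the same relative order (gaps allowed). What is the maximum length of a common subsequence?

Taking V (u #1, v #1), D (u #3, v #3), V (u #4, v #4), T (u #7, v #5), Q (u #8, v #6) gives a common subsequence of length 5. The LCS DP gives dp[8][7] = 5, so this is optimal.

5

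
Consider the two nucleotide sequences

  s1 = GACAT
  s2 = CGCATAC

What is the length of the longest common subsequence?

4

Let dp[i][j] be the LCS length of the first i bases of s1 and the first j bases of s2. dp[i][j] = dp[i-1][j-1]+1 when the i-th and j-th bases match, else max(dp[i-1][j], dp[i][j-1]).
    ·  C  G  C  A  T  A  C
 ·  0  0  0  0  0  0  0  0
 G  0  0  1  1  1  1  1  1
 A  0  0  1  1  2  2  2  2
 C  0  1  1  2  2  2  2  3
 A  0  1  1  2  3  3  3  3
 T  0  1  1  2  3  4  4  4
dp[5][7] = 4. One LCS (by backtracking along matches): GCAT.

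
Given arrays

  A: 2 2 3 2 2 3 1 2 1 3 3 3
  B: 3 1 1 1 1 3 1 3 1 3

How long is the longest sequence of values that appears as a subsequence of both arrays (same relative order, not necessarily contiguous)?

Let dp[i][j] be the LCS length of the first i values of A and the first j values of B. dp[i][j] = dp[i-1][j-1]+1 when the i-th and j-th values match, else max(dp[i-1][j], dp[i][j-1]).
    ·  3  1  1  1  1  3  1  3  1  3
 ·  0  0  0  0  0  0  0  0  0  0  0
 2  0  0  0  0  0  0  0  0  0  0  0
 2  0  0  0  0  0  0  0  0  0  0  0
 3  0  1  1  1  1  1  1  1  1  1  1
 2  0  1  1  1  1  1  1  1  1  1  1
 2  0  1  1  1  1  1  1  1  1  1  1
 3  0  1  1  1  1  1  2  2  2  2  2
 1  0  1  2  2  2  2  2  3  3  3  3
 2  0  1  2  2  2  2  2  3  3  3  3
 1  0  1  2  3  3  3  3  3  3  4  4
 3  0  1  2  3  3  3  4  4  4  4  5
 3  0  1  2  3  3  3  4  4  5  5  5
 3  0  1  2  3  3  3  4  4  5  5  6
dp[12][10] = 6. One LCS (by backtracking along matches): 3, 1, 1, 3, 3, 3.

6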